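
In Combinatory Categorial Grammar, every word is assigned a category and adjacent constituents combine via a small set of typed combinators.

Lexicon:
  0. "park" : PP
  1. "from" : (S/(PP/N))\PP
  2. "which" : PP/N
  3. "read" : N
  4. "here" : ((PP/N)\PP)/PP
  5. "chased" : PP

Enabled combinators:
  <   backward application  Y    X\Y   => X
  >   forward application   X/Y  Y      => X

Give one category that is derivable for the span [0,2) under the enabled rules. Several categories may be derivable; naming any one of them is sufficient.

S/(PP/N)

[0,6] S   >
  [0,2] S/(PP/N)   <
    [0,1] "park" : PP
    [1,2] "from" : (S/(PP/N))\PP
  [2,6] PP/N   <
    [2,4] PP   >
      [2,3] "which" : PP/N
      [3,4] "read" : N
    [4,6] (PP/N)\PP   >
      [4,5] "here" : ((PP/N)\PP)/PP
      [5,6] "chased" : PP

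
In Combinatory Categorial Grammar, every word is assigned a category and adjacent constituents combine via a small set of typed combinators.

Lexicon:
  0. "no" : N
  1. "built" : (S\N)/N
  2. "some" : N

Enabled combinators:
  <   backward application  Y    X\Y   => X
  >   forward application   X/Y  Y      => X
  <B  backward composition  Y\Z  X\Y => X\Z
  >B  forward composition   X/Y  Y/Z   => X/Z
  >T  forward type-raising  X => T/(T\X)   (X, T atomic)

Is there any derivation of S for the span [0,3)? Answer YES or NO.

[0,3] S   >
  [0,1] S/(S\N)   >T
    [0,1] "no" : N
  [1,3] S\N   >
    [1,2] "built" : (S\N)/N
    [2,3] "some" : N

YES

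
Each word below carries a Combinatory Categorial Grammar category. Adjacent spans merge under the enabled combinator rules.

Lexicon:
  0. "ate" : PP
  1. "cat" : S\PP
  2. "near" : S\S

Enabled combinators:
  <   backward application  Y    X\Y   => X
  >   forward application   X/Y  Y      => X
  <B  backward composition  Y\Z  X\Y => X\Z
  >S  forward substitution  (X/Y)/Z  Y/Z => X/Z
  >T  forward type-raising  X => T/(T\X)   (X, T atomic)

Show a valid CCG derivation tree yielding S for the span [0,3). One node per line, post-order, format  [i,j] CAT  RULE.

[0,3] S   >
  [0,1] S/(S\PP)   >T
    [0,1] "ate" : PP
  [1,3] S\PP   <B
    [1,2] "cat" : S\PP
    [2,3] "near" : S\S

[0,1] PP  lex  "ate"
[0,1] S/(S\PP)  >T
[1,2] S\PP  lex  "cat"
[2,3] S\S  lex  "near"
[1,3] S\PP  <B  k=2
[0,3] S  >  k=1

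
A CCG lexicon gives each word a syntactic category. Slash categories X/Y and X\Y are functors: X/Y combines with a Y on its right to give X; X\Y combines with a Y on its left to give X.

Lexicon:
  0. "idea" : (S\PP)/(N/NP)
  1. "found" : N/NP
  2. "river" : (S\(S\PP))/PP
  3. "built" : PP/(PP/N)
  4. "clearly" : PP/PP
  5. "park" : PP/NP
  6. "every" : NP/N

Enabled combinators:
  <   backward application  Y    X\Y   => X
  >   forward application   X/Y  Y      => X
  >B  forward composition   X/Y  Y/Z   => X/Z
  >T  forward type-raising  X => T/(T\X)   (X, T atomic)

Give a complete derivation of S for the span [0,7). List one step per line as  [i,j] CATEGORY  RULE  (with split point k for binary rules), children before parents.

[0,7] S   <
  [0,2] S\PP   >
    [0,1] "idea" : (S\PP)/(N/NP)
    [1,2] "found" : N/NP
  [2,7] S\(S\PP)   >
    [2,3] "river" : (S\(S\PP))/PP
    [3,7] PP   >
      [3,4] "built" : PP/(PP/N)
      [4,7] PP/N   >B
        [4,6] PP/NP   >B
          [4,5] "clearly" : PP/PP
          [5,6] "park" : PP/NP
        [6,7] "every" : NP/N

[0,1] (S\PP)/(N/NP)  lex  "idea"
[1,2] N/NP  lex  "found"
[0,2] S\PP  >  k=1
[2,3] (S\(S\PP))/PP  lex  "river"
[3,4] PP/(PP/N)  lex  "built"
[4,5] PP/PP  lex  "clearly"
[5,6] PP/NP  lex  "park"
[4,6] PP/NP  >B  k=5
[6,7] NP/N  lex  "every"
[4,7] PP/N  >B  k=6
[3,7] PP  >  k=4
[2,7] S\(S\PP)  >  k=3
[0,7] S  <  k=2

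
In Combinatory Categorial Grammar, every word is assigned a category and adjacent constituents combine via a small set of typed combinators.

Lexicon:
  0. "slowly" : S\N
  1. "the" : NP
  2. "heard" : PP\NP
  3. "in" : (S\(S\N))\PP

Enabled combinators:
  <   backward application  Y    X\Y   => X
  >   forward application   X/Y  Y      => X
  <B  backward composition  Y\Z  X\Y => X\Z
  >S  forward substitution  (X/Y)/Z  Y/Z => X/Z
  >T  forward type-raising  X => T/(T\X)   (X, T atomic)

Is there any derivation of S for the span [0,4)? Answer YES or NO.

[0,4] S   <
  [0,1] "slowly" : S\N
  [1,4] S\(S\N)   <
    [1,3] PP   >
      [1,2] PP/(PP\NP)   >T
        [1,2] "the" : NP
      [2,3] "heard" : PP\NP
    [3,4] "in" : (S\(S\N))\PP

YES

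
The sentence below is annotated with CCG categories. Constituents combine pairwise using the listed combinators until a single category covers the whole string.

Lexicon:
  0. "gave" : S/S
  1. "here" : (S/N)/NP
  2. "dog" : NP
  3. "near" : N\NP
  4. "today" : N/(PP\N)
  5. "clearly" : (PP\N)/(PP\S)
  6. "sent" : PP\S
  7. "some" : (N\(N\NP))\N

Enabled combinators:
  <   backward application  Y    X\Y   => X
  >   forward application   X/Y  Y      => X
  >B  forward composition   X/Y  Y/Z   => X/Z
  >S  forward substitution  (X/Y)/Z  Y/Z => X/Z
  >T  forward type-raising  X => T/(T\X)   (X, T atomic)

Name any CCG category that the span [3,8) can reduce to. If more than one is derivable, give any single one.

N

[0,8] S   >
  [0,3] S/N   >B
    [0,1] "gave" : S/S
    [1,3] S/N   >
      [1,2] "here" : (S/N)/NP
      [2,3] "dog" : NP
  [3,8] N   <
    [3,4] "near" : N\NP
    [4,8] N\(N\NP)   <
      [4,7] N   >
        [4,5] "today" : N/(PP\N)
        [5,7] PP\N   >
          [5,6] "clearly" : (PP\N)/(PP\S)
          [6,7] "sent" : PP\S
      [7,8] "some" : (N\(N\NP))\N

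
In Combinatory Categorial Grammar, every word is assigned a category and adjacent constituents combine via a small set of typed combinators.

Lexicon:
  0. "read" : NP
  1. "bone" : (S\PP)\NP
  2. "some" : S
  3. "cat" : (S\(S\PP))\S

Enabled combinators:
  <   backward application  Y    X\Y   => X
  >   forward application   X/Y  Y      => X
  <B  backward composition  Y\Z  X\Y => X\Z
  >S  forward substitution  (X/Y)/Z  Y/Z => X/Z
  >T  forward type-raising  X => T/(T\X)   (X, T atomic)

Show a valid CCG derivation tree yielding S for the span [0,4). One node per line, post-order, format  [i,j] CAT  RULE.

[0,1] NP  lex  "read"
[1,2] (S\PP)\NP  lex  "bone"
[0,2] S\PP  <  k=1
[2,3] S  lex  "some"
[3,4] (S\(S\PP))\S  lex  "cat"
[2,4] S\(S\PP)  <  k=3
[0,4] S  <  k=2

[0,4] S   <
  [0,2] S\PP   <
    [0,1] "read" : NP
    [1,2] "bone" : (S\PP)\NP
  [2,4] S\(S\PP)   <
    [2,3] "some" : S
    [3,4] "cat" : (S\(S\PP))\S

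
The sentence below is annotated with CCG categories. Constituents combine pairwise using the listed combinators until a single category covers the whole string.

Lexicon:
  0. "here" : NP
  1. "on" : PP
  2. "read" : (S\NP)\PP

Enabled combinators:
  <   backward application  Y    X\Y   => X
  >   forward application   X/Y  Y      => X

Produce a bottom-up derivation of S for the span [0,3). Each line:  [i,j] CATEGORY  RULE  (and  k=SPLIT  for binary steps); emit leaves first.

[0,1] NP  lex  "here"
[1,2] PP  lex  "on"
[2,3] (S\NP)\PP  lex  "read"
[1,3] S\NP  <  k=2
[0,3] S  <  k=1

[0,3] S   <
  [0,1] "here" : NP
  [1,3] S\NP   <
    [1,2] "on" : PP
    [2,3] "read" : (S\NP)\PP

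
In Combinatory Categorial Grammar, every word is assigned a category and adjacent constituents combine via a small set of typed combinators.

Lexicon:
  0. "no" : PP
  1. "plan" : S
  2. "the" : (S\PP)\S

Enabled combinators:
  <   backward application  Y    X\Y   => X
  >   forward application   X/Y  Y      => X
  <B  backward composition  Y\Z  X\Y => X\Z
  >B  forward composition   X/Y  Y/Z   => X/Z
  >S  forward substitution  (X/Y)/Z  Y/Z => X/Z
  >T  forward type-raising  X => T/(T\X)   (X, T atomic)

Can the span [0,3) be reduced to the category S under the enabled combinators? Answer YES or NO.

[0,3] S   <
  [0,1] "no" : PP
  [1,3] S\PP   <
    [1,2] "plan" : S
    [2,3] "the" : (S\PP)\S

YES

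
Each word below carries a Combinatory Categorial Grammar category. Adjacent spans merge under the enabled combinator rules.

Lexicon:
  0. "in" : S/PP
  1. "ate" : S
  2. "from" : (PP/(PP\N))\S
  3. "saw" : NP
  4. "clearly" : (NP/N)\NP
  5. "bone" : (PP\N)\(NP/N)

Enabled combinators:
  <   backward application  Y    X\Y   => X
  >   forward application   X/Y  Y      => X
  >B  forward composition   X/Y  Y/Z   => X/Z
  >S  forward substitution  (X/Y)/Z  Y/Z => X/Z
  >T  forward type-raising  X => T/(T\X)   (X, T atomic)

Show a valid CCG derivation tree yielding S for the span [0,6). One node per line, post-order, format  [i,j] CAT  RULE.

[0,1] S/PP  lex  "in"
[1,2] S  lex  "ate"
[2,3] (PP/(PP\N))\S  lex  "from"
[1,3] PP/(PP\N)  <  k=2
[3,4] NP  lex  "saw"
[4,5] (NP/N)\NP  lex  "clearly"
[3,5] NP/N  <  k=4
[5,6] (PP\N)\(NP/N)  lex  "bone"
[3,6] PP\N  <  k=5
[1,6] PP  >  k=3
[0,6] S  >  k=1

[0,6] S   >
  [0,1] "in" : S/PP
  [1,6] PP   >
    [1,3] PP/(PP\N)   <
      [1,2] "ate" : S
      [2,3] "from" : (PP/(PP\N))\S
    [3,6] PP\N   <
      [3,5] NP/N   <
        [3,4] "saw" : NP
        [4,5] "clearly" : (NP/N)\NP
      [5,6] "bone" : (PP\N)\(NP/N)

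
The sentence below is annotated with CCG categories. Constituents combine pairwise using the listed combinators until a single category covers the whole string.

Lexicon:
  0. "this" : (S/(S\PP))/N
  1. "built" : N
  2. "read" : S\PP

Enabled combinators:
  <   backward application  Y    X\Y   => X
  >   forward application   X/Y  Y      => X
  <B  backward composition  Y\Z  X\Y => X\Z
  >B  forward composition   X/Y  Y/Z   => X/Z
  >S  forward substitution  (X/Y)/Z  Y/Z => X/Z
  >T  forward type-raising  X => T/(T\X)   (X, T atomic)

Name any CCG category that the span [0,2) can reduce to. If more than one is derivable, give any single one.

[0,3] S   >
  [0,2] S/(S\PP)   >
    [0,1] "this" : (S/(S\PP))/N
    [1,2] "built" : N
  [2,3] "read" : S\PP

S/(S\PP)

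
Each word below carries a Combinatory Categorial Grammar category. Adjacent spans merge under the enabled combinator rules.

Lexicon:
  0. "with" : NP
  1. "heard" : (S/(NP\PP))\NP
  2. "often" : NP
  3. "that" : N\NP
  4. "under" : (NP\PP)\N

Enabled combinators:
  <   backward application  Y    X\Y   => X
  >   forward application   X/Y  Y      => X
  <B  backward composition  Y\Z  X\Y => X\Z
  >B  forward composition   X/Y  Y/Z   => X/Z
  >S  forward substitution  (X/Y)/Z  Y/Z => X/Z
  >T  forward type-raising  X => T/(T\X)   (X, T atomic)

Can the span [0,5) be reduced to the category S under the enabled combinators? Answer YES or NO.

YES

[0,5] S   >
  [0,2] S/(NP\PP)   <
    [0,1] "with" : NP
    [1,2] "heard" : (S/(NP\PP))\NP
  [2,5] NP\PP   <
    [2,4] N   >
      [2,3] N/(N\NP)   >T
        [2,3] "often" : NP
      [3,4] "that" : N\NP
    [4,5] "under" : (NP\PP)\N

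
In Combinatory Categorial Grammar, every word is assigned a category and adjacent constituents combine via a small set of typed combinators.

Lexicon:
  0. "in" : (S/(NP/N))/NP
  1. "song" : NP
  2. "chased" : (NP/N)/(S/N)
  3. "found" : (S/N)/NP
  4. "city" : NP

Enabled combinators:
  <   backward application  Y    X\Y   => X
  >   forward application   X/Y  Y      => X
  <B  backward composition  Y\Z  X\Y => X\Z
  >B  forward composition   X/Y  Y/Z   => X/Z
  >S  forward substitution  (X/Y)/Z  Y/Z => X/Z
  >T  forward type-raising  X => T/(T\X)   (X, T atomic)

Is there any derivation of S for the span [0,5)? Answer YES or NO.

YES

[0,5] S   >
  [0,2] S/(NP/N)   >
    [0,1] "in" : (S/(NP/N))/NP
    [1,2] "song" : NP
  [2,5] NP/N   >
    [2,3] "chased" : (NP/N)/(S/N)
    [3,5] S/N   >
      [3,4] "found" : (S/N)/NP
      [4,5] "city" : NP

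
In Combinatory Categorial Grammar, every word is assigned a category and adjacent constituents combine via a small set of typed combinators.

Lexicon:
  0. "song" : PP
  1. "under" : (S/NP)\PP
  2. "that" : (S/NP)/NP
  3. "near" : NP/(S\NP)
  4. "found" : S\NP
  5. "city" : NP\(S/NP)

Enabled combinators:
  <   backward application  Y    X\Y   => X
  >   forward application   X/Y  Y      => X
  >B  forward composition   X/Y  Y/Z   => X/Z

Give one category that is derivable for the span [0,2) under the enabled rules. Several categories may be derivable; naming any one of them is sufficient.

[0,6] S   >
  [0,2] S/NP   <
    [0,1] "song" : PP
    [1,2] "under" : (S/NP)\PP
  [2,6] NP   <
    [2,5] S/NP   >
      [2,3] "that" : (S/NP)/NP
      [3,5] NP   >
        [3,4] "near" : NP/(S\NP)
        [4,5] "found" : S\NP
    [5,6] "city" : NP\(S/NP)

S/NP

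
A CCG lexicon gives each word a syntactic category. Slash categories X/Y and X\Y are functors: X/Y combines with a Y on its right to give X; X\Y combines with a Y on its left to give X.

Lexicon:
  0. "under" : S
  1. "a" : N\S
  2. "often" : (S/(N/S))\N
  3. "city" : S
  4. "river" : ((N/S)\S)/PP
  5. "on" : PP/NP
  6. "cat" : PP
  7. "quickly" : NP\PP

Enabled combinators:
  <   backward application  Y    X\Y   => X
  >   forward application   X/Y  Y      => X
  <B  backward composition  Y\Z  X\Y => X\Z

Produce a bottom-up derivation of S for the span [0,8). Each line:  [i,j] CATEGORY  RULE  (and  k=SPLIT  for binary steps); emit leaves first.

[0,8] S   >
  [0,3] S/(N/S)   <
    [0,2] N   <
      [0,1] "under" : S
      [1,2] "a" : N\S
    [2,3] "often" : (S/(N/S))\N
  [3,8] N/S   <
    [3,4] "city" : S
    [4,8] (N/S)\S   >
      [4,5] "river" : ((N/S)\S)/PP
      [5,8] PP   >
        [5,6] "on" : PP/NP
        [6,8] NP   <
          [6,7] "cat" : PP
          [7,8] "quickly" : NP\PP

[0,1] S  lex  "under"
[1,2] N\S  lex  "a"
[0,2] N  <  k=1
[2,3] (S/(N/S))\N  lex  "often"
[0,3] S/(N/S)  <  k=2
[3,4] S  lex  "city"
[4,5] ((N/S)\S)/PP  lex  "river"
[5,6] PP/NP  lex  "on"
[6,7] PP  lex  "cat"
[7,8] NP\PP  lex  "quickly"
[6,8] NP  <  k=7
[5,8] PP  >  k=6
[4,8] (N/S)\S  >  k=5
[3,8] N/S  <  k=4
[0,8] S  >  k=3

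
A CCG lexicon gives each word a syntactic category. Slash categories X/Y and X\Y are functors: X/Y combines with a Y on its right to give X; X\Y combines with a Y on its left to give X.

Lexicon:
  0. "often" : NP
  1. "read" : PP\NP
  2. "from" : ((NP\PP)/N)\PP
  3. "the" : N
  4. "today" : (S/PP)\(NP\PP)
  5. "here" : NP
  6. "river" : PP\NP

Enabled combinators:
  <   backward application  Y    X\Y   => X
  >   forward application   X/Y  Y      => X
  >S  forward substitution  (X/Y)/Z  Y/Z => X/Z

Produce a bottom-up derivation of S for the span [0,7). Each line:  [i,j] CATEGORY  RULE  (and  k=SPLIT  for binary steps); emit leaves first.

[0,7] S   >
  [0,5] S/PP   <
    [0,4] NP\PP   >
      [0,3] (NP\PP)/N   <
        [0,2] PP   <
          [0,1] "often" : NP
          [1,2] "read" : PP\NP
        [2,3] "from" : ((NP\PP)/N)\PP
      [3,4] "the" : N
    [4,5] "today" : (S/PP)\(NP\PP)
  [5,7] PP   <
    [5,6] "here" : NP
    [6,7] "river" : PP\NP

[0,1] NP  lex  "often"
[1,2] PP\NP  lex  "read"
[0,2] PP  <  k=1
[2,3] ((NP\PP)/N)\PP  lex  "from"
[0,3] (NP\PP)/N  <  k=2
[3,4] N  lex  "the"
[0,4] NP\PP  >  k=3
[4,5] (S/PP)\(NP\PP)  lex  "today"
[0,5] S/PP  <  k=4
[5,6] NP  lex  "here"
[6,7] PP\NP  lex  "river"
[5,7] PP  <  k=6
[0,7] S  >  k=5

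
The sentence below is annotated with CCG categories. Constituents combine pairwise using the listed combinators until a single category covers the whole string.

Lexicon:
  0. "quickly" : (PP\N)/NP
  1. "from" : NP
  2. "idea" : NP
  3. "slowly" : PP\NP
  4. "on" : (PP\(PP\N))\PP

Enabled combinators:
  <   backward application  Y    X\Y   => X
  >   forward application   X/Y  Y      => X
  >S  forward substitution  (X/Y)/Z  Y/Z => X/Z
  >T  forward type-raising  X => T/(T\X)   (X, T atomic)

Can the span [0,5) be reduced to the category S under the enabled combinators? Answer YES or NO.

NO

(PP\N)/NP NP NP PP\NP (PP\(PP\N))\PP
CKY chart[0,5] = {N/(N\PP), NP/(NP\PP), PP, PP/(PP\PP), S/(S\PP)}; S ∉ chart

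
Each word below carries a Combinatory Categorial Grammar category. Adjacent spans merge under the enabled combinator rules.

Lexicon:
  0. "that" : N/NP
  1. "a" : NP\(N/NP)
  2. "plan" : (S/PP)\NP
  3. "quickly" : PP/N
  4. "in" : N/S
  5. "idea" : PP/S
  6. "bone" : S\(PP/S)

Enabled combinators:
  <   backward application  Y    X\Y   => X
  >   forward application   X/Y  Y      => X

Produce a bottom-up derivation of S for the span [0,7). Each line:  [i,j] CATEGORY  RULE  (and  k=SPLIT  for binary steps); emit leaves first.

[0,7] S   >
  [0,3] S/PP   <
    [0,2] NP   <
      [0,1] "that" : N/NP
      [1,2] "a" : NP\(N/NP)
    [2,3] "plan" : (S/PP)\NP
  [3,7] PP   >
    [3,4] "quickly" : PP/N
    [4,7] N   >
      [4,5] "in" : N/S
      [5,7] S   <
        [5,6] "idea" : PP/S
        [6,7] "bone" : S\(PP/S)

[0,1] N/NP  lex  "that"
[1,2] NP\(N/NP)  lex  "a"
[0,2] NP  <  k=1
[2,3] (S/PP)\NP  lex  "plan"
[0,3] S/PP  <  k=2
[3,4] PP/N  lex  "quickly"
[4,5] N/S  lex  "in"
[5,6] PP/S  lex  "idea"
[6,7] S\(PP/S)  lex  "bone"
[5,7] S  <  k=6
[4,7] N  >  k=5
[3,7] PP  >  k=4
[0,7] S  >  k=3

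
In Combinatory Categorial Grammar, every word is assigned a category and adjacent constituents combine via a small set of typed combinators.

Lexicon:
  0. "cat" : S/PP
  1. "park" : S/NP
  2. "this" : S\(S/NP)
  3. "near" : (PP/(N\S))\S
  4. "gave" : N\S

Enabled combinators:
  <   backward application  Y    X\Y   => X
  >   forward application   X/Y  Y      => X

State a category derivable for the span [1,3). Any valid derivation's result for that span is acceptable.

S

[0,5] S   >
  [0,1] "cat" : S/PP
  [1,5] PP   >
    [1,4] PP/(N\S)   <
      [1,3] S   <
        [1,2] "park" : S/NP
        [2,3] "this" : S\(S/NP)
      [3,4] "near" : (PP/(N\S))\S
    [4,5] "gave" : N\S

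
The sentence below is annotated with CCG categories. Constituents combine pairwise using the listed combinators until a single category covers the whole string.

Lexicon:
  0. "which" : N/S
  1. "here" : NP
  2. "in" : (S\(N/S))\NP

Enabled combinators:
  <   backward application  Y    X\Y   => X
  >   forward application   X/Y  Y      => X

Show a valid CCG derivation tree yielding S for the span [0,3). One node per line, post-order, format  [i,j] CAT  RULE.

[0,1] N/S  lex  "which"
[1,2] NP  lex  "here"
[2,3] (S\(N/S))\NP  lex  "in"
[1,3] S\(N/S)  <  k=2
[0,3] S  <  k=1

[0,3] S   <
  [0,1] "which" : N/S
  [1,3] S\(N/S)   <
    [1,2] "here" : NP
    [2,3] "in" : (S\(N/S))\NP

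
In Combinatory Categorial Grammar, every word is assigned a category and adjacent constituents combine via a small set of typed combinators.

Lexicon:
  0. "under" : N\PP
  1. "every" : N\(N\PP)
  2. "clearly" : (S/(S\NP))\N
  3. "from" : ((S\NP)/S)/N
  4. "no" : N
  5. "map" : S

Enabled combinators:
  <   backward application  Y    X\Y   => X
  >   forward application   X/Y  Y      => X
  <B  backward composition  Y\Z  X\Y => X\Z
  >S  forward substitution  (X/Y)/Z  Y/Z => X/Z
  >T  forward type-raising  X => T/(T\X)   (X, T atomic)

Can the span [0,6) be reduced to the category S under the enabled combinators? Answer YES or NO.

YES

[0,6] S   >
  [0,3] S/(S\NP)   <
    [0,2] N   <
      [0,1] "under" : N\PP
      [1,2] "every" : N\(N\PP)
    [2,3] "clearly" : (S/(S\NP))\N
  [3,6] S\NP   >
    [3,5] (S\NP)/S   >
      [3,4] "from" : ((S\NP)/S)/N
      [4,5] "no" : N
    [5,6] "map" : S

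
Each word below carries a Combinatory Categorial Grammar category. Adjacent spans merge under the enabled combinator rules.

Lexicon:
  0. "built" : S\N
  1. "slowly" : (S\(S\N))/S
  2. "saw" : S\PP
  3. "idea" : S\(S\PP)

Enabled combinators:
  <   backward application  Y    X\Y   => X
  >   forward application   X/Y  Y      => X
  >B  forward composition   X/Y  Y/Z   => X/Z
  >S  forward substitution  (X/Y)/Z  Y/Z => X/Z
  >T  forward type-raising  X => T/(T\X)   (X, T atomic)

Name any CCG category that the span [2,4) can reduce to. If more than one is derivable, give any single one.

[0,4] S   <
  [0,1] "built" : S\N
  [1,4] S\(S\N)   >
    [1,2] "slowly" : (S\(S\N))/S
    [2,4] S   <
      [2,3] "saw" : S\PP
      [3,4] "idea" : S\(S\PP)

S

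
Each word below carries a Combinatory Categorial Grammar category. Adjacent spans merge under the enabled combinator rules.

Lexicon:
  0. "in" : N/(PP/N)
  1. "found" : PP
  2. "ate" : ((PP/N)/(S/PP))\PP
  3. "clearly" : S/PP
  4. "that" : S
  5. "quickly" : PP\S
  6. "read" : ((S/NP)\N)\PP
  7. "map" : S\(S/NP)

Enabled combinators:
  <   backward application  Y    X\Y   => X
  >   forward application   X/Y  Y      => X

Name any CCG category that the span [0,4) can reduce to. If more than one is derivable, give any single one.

N

[0,8] S   <
  [0,7] S/NP   <
    [0,4] N   >
      [0,1] "in" : N/(PP/N)
      [1,4] PP/N   >
        [1,3] (PP/N)/(S/PP)   <
          [1,2] "found" : PP
          [2,3] "ate" : ((PP/N)/(S/PP))\PP
        [3,4] "clearly" : S/PP
    [4,7] (S/NP)\N   <
      [4,6] PP   <
        [4,5] "that" : S
        [5,6] "quickly" : PP\S
      [6,7] "read" : ((S/NP)\N)\PP
  [7,8] "map" : S\(S/NP)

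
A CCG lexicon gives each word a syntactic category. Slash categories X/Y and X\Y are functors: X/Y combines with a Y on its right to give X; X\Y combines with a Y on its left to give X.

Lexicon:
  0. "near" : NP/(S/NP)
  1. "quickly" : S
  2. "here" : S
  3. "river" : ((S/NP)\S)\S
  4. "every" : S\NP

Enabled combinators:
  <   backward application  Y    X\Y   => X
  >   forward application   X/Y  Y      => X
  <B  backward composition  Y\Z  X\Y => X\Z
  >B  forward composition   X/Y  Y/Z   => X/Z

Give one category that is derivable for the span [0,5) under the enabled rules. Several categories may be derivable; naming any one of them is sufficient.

S

[0,5] S   <
  [0,4] NP   >
    [0,1] "near" : NP/(S/NP)
    [1,4] S/NP   <
      [1,2] "quickly" : S
      [2,4] (S/NP)\S   <
        [2,3] "here" : S
        [3,4] "river" : ((S/NP)\S)\S
  [4,5] "every" : S\NP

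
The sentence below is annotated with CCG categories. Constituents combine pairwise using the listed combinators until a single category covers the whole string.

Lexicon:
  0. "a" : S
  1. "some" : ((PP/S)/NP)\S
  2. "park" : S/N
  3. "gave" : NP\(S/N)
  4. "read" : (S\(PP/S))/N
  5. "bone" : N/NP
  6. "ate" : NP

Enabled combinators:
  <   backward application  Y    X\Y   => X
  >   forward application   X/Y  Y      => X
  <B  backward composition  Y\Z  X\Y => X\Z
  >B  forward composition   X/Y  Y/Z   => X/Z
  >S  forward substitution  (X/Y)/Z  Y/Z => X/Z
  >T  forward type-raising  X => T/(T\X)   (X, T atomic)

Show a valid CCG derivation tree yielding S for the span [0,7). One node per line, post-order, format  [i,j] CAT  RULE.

[0,7] S   <
  [0,4] PP/S   >
    [0,2] (PP/S)/NP   <
      [0,1] "a" : S
      [1,2] "some" : ((PP/S)/NP)\S
    [2,4] NP   <
      [2,3] "park" : S/N
      [3,4] "gave" : NP\(S/N)
  [4,7] S\(PP/S)   >
    [4,5] "read" : (S\(PP/S))/N
    [5,7] N   >
      [5,6] "bone" : N/NP
      [6,7] "ate" : NP

[0,1] S  lex  "a"
[1,2] ((PP/S)/NP)\S  lex  "some"
[0,2] (PP/S)/NP  <  k=1
[2,3] S/N  lex  "park"
[3,4] NP\(S/N)  lex  "gave"
[2,4] NP  <  k=3
[0,4] PP/S  >  k=2
[4,5] (S\(PP/S))/N  lex  "read"
[5,6] N/NP  lex  "bone"
[6,7] NP  lex  "ate"
[5,7] N  >  k=6
[4,7] S\(PP/S)  >  k=5
[0,7] S  <  k=4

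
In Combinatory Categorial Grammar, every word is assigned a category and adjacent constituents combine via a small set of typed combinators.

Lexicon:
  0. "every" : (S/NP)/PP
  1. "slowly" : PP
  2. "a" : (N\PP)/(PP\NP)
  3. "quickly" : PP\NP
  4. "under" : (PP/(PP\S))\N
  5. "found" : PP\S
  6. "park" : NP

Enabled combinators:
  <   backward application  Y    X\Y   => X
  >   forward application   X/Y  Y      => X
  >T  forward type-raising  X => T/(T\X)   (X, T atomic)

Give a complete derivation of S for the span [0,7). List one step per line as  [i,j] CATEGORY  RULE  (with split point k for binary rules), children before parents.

[0,7] S   >
  [0,6] S/NP   >
    [0,1] "every" : (S/NP)/PP
    [1,6] PP   >
      [1,5] PP/(PP\S)   <
        [1,4] N   <
          [1,2] "slowly" : PP
          [2,4] N\PP   >
            [2,3] "a" : (N\PP)/(PP\NP)
            [3,4] "quickly" : PP\NP
        [4,5] "under" : (PP/(PP\S))\N
      [5,6] "found" : PP\S
  [6,7] "park" : NP

[0,1] (S/NP)/PP  lex  "every"
[1,2] PP  lex  "slowly"
[2,3] (N\PP)/(PP\NP)  lex  "a"
[3,4] PP\NP  lex  "quickly"
[2,4] N\PP  >  k=3
[1,4] N  <  k=2
[4,5] (PP/(PP\S))\N  lex  "under"
[1,5] PP/(PP\S)  <  k=4
[5,6] PP\S  lex  "found"
[1,6] PP  >  k=5
[0,6] S/NP  >  k=1
[6,7] NP  lex  "park"
[0,7] S  >  k=6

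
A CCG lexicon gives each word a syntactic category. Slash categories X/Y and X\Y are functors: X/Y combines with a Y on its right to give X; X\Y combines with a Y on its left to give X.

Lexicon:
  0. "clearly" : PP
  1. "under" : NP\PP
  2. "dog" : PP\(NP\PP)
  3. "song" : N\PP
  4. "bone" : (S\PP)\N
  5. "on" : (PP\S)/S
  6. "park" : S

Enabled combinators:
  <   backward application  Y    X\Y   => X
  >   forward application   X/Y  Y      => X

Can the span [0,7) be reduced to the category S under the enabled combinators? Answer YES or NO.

NO

PP NP\PP PP\(NP\PP) N\PP (S\PP)\N (PP\S)/S S
CKY chart[0,7] = {PP}; S ∉ chart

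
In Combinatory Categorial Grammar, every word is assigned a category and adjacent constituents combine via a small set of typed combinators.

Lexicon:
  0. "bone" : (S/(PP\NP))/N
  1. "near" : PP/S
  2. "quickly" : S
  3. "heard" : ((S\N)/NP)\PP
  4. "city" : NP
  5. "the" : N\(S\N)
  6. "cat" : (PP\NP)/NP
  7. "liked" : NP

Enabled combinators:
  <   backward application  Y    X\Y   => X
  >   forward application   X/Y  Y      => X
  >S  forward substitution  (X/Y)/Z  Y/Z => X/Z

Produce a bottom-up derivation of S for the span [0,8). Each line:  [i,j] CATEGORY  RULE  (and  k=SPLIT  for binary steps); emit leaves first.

[0,8] S   >
  [0,6] S/(PP\NP)   >
    [0,1] "bone" : (S/(PP\NP))/N
    [1,6] N   <
      [1,5] S\N   >
        [1,4] (S\N)/NP   <
          [1,3] PP   >
            [1,2] "near" : PP/S
            [2,3] "quickly" : S
          [3,4] "heard" : ((S\N)/NP)\PP
        [4,5] "city" : NP
      [5,6] "the" : N\(S\N)
  [6,8] PP\NP   >
    [6,7] "cat" : (PP\NP)/NP
    [7,8] "liked" : NP

[0,1] (S/(PP\NP))/N  lex  "bone"
[1,2] PP/S  lex  "near"
[2,3] S  lex  "quickly"
[1,3] PP  >  k=2
[3,4] ((S\N)/NP)\PP  lex  "heard"
[1,4] (S\N)/NP  <  k=3
[4,5] NP  lex  "city"
[1,5] S\N  >  k=4
[5,6] N\(S\N)  lex  "the"
[1,6] N  <  k=5
[0,6] S/(PP\NP)  >  k=1
[6,7] (PP\NP)/NP  lex  "cat"
[7,8] NP  lex  "liked"
[6,8] PP\NP  >  k=7
[0,8] S  >  k=6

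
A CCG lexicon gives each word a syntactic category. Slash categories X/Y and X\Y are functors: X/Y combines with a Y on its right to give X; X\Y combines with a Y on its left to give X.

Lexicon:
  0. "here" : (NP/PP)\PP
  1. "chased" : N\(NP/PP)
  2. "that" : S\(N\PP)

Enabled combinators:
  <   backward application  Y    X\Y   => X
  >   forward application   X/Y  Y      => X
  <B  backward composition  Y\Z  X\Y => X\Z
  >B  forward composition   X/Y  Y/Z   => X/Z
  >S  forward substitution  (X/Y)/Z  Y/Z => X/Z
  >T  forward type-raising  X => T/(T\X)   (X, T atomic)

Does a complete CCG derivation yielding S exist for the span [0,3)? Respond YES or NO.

[0,3] S   <
  [0,2] N\PP   <B
    [0,1] "here" : (NP/PP)\PP
    [1,2] "chased" : N\(NP/PP)
  [2,3] "that" : S\(N\PP)

YES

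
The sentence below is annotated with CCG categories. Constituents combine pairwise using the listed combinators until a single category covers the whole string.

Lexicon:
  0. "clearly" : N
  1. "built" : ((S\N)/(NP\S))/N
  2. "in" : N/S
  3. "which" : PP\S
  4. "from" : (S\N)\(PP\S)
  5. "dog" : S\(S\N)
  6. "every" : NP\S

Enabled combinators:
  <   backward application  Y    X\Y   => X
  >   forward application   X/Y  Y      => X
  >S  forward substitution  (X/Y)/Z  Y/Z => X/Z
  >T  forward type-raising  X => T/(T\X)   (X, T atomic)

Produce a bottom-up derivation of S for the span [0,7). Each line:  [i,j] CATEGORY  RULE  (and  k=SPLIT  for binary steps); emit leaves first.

[0,1] N  lex  "clearly"
[1,2] ((S\N)/(NP\S))/N  lex  "built"
[2,3] N/S  lex  "in"
[3,4] PP\S  lex  "which"
[4,5] (S\N)\(PP\S)  lex  "from"
[3,5] S\N  <  k=4
[5,6] S\(S\N)  lex  "dog"
[3,6] S  <  k=5
[2,6] N  >  k=3
[1,6] (S\N)/(NP\S)  >  k=2
[6,7] NP\S  lex  "every"
[1,7] S\N  >  k=6
[0,7] S  <  k=1

[0,7] S   <
  [0,1] "clearly" : N
  [1,7] S\N   >
    [1,6] (S\N)/(NP\S)   >
      [1,2] "built" : ((S\N)/(NP\S))/N
      [2,6] N   >
        [2,3] "in" : N/S
        [3,6] S   <
          [3,5] S\N   <
            [3,4] "which" : PP\S
            [4,5] "from" : (S\N)\(PP\S)
          [5,6] "dog" : S\(S\N)
    [6,7] "every" : NP\S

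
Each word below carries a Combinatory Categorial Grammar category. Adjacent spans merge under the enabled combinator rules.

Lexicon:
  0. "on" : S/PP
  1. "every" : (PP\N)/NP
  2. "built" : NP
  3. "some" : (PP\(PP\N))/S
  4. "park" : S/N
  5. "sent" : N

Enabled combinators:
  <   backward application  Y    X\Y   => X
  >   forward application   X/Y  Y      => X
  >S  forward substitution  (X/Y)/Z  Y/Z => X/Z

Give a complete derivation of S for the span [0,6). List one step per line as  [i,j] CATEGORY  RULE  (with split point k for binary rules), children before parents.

[0,6] S   >
  [0,1] "on" : S/PP
  [1,6] PP   <
    [1,3] PP\N   >
      [1,2] "every" : (PP\N)/NP
      [2,3] "built" : NP
    [3,6] PP\(PP\N)   >
      [3,4] "some" : (PP\(PP\N))/S
      [4,6] S   >
        [4,5] "park" : S/N
        [5,6] "sent" : N

[0,1] S/PP  lex  "on"
[1,2] (PP\N)/NP  lex  "every"
[2,3] NP  lex  "built"
[1,3] PP\N  >  k=2
[3,4] (PP\(PP\N))/S  lex  "some"
[4,5] S/N  lex  "park"
[5,6] N  lex  "sent"
[4,6] S  >  k=5
[3,6] PP\(PP\N)  >  k=4
[1,6] PP  <  k=3
[0,6] S  >  k=1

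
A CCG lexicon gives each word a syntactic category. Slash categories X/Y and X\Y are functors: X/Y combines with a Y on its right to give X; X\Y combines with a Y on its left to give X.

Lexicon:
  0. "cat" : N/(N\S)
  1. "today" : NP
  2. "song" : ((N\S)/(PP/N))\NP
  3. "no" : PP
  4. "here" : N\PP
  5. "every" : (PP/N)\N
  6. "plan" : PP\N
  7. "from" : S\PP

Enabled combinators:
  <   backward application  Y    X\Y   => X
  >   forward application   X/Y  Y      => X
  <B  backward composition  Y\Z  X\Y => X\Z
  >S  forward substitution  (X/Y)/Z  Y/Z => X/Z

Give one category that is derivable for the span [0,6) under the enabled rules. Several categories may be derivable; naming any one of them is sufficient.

N

[0,8] S   <
  [0,6] N   >
    [0,1] "cat" : N/(N\S)
    [1,6] N\S   >
      [1,3] (N\S)/(PP/N)   <
        [1,2] "today" : NP
        [2,3] "song" : ((N\S)/(PP/N))\NP
      [3,6] PP/N   <
        [3,5] N   <
          [3,4] "no" : PP
          [4,5] "here" : N\PP
        [5,6] "every" : (PP/N)\N
  [6,8] S\N   <B
    [6,7] "plan" : PP\N
    [7,8] "from" : S\PP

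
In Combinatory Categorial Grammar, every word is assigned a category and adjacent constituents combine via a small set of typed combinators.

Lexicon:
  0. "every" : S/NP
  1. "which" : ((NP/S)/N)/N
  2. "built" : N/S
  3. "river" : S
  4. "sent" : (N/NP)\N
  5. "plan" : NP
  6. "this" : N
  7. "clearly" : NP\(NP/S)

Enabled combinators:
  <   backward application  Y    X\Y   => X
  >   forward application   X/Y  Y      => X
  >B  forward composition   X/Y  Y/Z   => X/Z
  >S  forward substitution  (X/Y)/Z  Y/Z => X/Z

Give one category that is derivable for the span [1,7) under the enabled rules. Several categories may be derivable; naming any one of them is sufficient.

NP/S

[0,8] S   >
  [0,1] "every" : S/NP
  [1,8] NP   <
    [1,7] NP/S   >
      [1,6] (NP/S)/N   >
        [1,2] "which" : ((NP/S)/N)/N
        [2,6] N   >
          [2,5] N/NP   <
            [2,4] N   >
              [2,3] "built" : N/S
              [3,4] "river" : S
            [4,5] "sent" : (N/NP)\N
          [5,6] "plan" : NP
      [6,7] "this" : N
    [7,8] "clearly" : NP\(NP/S)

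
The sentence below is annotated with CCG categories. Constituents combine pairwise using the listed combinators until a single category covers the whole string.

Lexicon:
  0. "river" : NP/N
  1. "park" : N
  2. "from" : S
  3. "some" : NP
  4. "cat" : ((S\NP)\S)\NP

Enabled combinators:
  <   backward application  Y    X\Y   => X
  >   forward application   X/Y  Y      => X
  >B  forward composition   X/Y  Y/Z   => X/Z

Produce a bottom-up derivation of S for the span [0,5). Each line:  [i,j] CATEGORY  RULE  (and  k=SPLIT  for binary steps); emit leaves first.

[0,1] NP/N  lex  "river"
[1,2] N  lex  "park"
[0,2] NP  >  k=1
[2,3] S  lex  "from"
[3,4] NP  lex  "some"
[4,5] ((S\NP)\S)\NP  lex  "cat"
[3,5] (S\NP)\S  <  k=4
[2,5] S\NP  <  k=3
[0,5] S  <  k=2

[0,5] S   <
  [0,2] NP   >
    [0,1] "river" : NP/N
    [1,2] "park" : N
  [2,5] S\NP   <
    [2,3] "from" : S
    [3,5] (S\NP)\S   <
      [3,4] "some" : NP
      [4,5] "cat" : ((S\NP)\S)\NP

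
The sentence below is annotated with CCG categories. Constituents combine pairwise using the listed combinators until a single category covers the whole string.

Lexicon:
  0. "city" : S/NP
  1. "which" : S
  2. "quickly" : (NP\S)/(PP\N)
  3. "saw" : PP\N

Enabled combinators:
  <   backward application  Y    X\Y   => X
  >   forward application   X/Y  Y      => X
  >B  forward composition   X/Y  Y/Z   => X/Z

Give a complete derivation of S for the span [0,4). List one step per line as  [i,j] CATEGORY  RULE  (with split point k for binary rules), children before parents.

[0,4] S   >
  [0,1] "city" : S/NP
  [1,4] NP   <
    [1,2] "which" : S
    [2,4] NP\S   >
      [2,3] "quickly" : (NP\S)/(PP\N)
      [3,4] "saw" : PP\N

[0,1] S/NP  lex  "city"
[1,2] S  lex  "which"
[2,3] (NP\S)/(PP\N)  lex  "quickly"
[3,4] PP\N  lex  "saw"
[2,4] NP\S  >  k=3
[1,4] NP  <  k=2
[0,4] S  >  k=1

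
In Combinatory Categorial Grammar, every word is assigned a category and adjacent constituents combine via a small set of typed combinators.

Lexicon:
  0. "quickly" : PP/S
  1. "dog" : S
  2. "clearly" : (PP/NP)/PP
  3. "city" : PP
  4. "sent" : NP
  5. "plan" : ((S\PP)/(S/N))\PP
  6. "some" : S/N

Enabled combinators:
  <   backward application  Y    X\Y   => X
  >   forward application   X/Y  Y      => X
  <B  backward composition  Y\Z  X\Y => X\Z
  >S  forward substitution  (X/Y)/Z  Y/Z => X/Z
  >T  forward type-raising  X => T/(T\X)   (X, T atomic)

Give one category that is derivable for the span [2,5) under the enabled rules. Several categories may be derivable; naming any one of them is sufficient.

PP

[0,7] S   <
  [0,2] PP   >
    [0,1] "quickly" : PP/S
    [1,2] "dog" : S
  [2,7] S\PP   >
    [2,6] (S\PP)/(S/N)   <
      [2,5] PP   >
        [2,4] PP/NP   >
          [2,3] "clearly" : (PP/NP)/PP
          [3,4] "city" : PP
        [4,5] "sent" : NP
      [5,6] "plan" : ((S\PP)/(S/N))\PP
    [6,7] "some" : S/N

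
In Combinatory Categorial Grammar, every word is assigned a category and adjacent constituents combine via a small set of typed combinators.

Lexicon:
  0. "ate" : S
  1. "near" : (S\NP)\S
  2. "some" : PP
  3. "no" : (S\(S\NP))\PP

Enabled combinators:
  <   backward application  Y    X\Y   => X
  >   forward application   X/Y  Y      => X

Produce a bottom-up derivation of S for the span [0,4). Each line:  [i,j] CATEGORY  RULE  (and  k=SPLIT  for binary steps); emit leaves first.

[0,1] S  lex  "ate"
[1,2] (S\NP)\S  lex  "near"
[0,2] S\NP  <  k=1
[2,3] PP  lex  "some"
[3,4] (S\(S\NP))\PP  lex  "no"
[2,4] S\(S\NP)  <  k=3
[0,4] S  <  k=2

[0,4] S   <
  [0,2] S\NP   <
    [0,1] "ate" : S
    [1,2] "near" : (S\NP)\S
  [2,4] S\(S\NP)   <
    [2,3] "some" : PP
    [3,4] "no" : (S\(S\NP))\PP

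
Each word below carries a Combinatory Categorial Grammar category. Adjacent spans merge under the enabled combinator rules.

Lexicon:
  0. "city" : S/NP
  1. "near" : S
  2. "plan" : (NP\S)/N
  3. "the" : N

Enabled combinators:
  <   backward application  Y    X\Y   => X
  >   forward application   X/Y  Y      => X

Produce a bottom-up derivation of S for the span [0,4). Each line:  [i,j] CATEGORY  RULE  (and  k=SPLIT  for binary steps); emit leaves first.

[0,4] S   >
  [0,1] "city" : S/NP
  [1,4] NP   <
    [1,2] "near" : S
    [2,4] NP\S   >
      [2,3] "plan" : (NP\S)/N
      [3,4] "the" : N

[0,1] S/NP  lex  "city"
[1,2] S  lex  "near"
[2,3] (NP\S)/N  lex  "plan"
[3,4] N  lex  "the"
[2,4] NP\S  >  k=3
[1,4] NP  <  k=2
[0,4] S  >  k=1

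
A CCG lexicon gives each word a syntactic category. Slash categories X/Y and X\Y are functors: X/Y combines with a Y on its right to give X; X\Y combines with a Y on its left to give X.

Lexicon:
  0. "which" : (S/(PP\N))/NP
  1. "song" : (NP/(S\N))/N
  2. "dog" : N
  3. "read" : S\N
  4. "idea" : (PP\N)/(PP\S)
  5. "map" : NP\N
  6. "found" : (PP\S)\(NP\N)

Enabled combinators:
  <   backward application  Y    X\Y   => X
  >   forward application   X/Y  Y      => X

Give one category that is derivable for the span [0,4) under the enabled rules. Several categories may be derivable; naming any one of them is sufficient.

[0,7] S   >
  [0,4] S/(PP\N)   >
    [0,1] "which" : (S/(PP\N))/NP
    [1,4] NP   >
      [1,3] NP/(S\N)   >
        [1,2] "song" : (NP/(S\N))/N
        [2,3] "dog" : N
      [3,4] "read" : S\N
  [4,7] PP\N   >
    [4,5] "idea" : (PP\N)/(PP\S)
    [5,7] PP\S   <
      [5,6] "map" : NP\N
      [6,7] "found" : (PP\S)\(NP\N)

S/(PP\N)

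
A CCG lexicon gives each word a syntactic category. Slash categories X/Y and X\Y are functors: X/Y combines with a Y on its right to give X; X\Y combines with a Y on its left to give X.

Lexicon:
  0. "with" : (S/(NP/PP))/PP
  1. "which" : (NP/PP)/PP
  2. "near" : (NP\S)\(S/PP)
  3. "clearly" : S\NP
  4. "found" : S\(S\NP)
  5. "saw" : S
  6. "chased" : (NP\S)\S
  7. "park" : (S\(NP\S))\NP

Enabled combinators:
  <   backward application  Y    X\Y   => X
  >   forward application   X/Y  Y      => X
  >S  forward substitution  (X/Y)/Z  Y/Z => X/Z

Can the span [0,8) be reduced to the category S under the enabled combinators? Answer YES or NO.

[0,8] S   <
  [0,3] NP\S   <
    [0,2] S/PP   >S
      [0,1] "with" : (S/(NP/PP))/PP
      [1,2] "which" : (NP/PP)/PP
    [2,3] "near" : (NP\S)\(S/PP)
  [3,8] S\(NP\S)   <
    [3,7] NP   <
      [3,5] S   <
        [3,4] "clearly" : S\NP
        [4,5] "found" : S\(S\NP)
      [5,7] NP\S   <
        [5,6] "saw" : S
        [6,7] "chased" : (NP\S)\S
    [7,8] "park" : (S\(NP\S))\NP

YES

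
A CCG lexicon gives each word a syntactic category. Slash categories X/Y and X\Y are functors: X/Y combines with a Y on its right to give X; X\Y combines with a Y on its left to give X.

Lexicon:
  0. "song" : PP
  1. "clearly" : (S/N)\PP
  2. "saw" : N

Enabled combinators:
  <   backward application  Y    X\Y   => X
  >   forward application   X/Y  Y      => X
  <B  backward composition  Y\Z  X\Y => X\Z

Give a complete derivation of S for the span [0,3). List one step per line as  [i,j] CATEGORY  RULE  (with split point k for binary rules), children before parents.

[0,1] PP  lex  "song"
[1,2] (S/N)\PP  lex  "clearly"
[0,2] S/N  <  k=1
[2,3] N  lex  "saw"
[0,3] S  >  k=2

[0,3] S   >
  [0,2] S/N   <
    [0,1] "song" : PP
    [1,2] "clearly" : (S/N)\PP
  [2,3] "saw" : N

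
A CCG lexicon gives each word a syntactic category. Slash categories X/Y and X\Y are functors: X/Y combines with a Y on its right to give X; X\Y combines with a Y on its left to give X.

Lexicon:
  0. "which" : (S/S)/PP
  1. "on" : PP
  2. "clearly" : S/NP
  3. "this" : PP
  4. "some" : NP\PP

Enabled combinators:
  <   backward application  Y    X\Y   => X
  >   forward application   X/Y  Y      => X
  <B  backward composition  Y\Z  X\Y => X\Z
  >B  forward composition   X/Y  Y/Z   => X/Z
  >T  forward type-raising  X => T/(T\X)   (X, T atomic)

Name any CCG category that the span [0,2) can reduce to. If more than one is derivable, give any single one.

S/S

[0,5] S   >
  [0,3] S/NP   >B
    [0,2] S/S   >
      [0,1] "which" : (S/S)/PP
      [1,2] "on" : PP
    [2,3] "clearly" : S/NP
  [3,5] NP   >
    [3,4] NP/(NP\PP)   >T
      [3,4] "this" : PP
    [4,5] "some" : NP\PP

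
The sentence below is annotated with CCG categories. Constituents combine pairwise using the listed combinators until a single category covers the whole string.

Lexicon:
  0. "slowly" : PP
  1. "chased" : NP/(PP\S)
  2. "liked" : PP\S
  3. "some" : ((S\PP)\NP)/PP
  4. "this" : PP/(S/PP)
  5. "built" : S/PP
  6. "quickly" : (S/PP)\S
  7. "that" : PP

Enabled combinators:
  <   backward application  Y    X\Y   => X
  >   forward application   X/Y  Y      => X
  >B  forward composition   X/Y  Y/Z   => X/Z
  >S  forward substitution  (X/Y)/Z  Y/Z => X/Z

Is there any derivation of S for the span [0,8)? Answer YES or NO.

YES

[0,8] S   >
  [0,7] S/PP   <
    [0,6] S   <
      [0,1] "slowly" : PP
      [1,6] S\PP   <
        [1,3] NP   >
          [1,2] "chased" : NP/(PP\S)
          [2,3] "liked" : PP\S
        [3,6] (S\PP)\NP   >
          [3,4] "some" : ((S\PP)\NP)/PP
          [4,6] PP   >
            [4,5] "this" : PP/(S/PP)
            [5,6] "built" : S/PP
    [6,7] "quickly" : (S/PP)\S
  [7,8] "that" : PP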